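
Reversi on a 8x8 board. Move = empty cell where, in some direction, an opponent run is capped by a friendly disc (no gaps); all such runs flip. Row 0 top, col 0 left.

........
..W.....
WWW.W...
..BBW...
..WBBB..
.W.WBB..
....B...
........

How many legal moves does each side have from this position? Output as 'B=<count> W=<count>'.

Answer: B=14 W=10

Derivation:
-- B to move --
(0,1): no bracket -> illegal
(0,2): flips 2 -> legal
(0,3): no bracket -> illegal
(1,0): flips 1 -> legal
(1,1): flips 1 -> legal
(1,3): no bracket -> illegal
(1,4): flips 2 -> legal
(1,5): flips 1 -> legal
(2,3): flips 1 -> legal
(2,5): flips 1 -> legal
(3,0): no bracket -> illegal
(3,1): flips 2 -> legal
(3,5): flips 1 -> legal
(4,0): no bracket -> illegal
(4,1): flips 1 -> legal
(5,0): no bracket -> illegal
(5,2): flips 2 -> legal
(6,0): flips 2 -> legal
(6,1): no bracket -> illegal
(6,2): flips 1 -> legal
(6,3): flips 1 -> legal
B mobility = 14
-- W to move --
(2,3): flips 2 -> legal
(3,1): flips 2 -> legal
(3,5): flips 1 -> legal
(3,6): no bracket -> illegal
(4,1): no bracket -> illegal
(4,6): flips 3 -> legal
(5,2): flips 1 -> legal
(5,6): flips 3 -> legal
(6,3): no bracket -> illegal
(6,5): flips 3 -> legal
(6,6): flips 3 -> legal
(7,3): no bracket -> illegal
(7,4): flips 3 -> legal
(7,5): flips 1 -> legal
W mobility = 10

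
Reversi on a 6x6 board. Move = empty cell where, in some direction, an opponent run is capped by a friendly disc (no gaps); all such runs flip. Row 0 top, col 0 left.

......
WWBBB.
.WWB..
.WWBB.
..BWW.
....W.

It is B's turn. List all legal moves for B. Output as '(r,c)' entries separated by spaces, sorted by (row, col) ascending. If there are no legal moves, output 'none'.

(0,0): flips 2 -> legal
(0,1): no bracket -> illegal
(0,2): no bracket -> illegal
(2,0): flips 3 -> legal
(3,0): flips 3 -> legal
(3,5): no bracket -> illegal
(4,0): flips 2 -> legal
(4,1): flips 1 -> legal
(4,5): flips 2 -> legal
(5,2): flips 1 -> legal
(5,3): flips 1 -> legal
(5,5): flips 1 -> legal

Answer: (0,0) (2,0) (3,0) (4,0) (4,1) (4,5) (5,2) (5,3) (5,5)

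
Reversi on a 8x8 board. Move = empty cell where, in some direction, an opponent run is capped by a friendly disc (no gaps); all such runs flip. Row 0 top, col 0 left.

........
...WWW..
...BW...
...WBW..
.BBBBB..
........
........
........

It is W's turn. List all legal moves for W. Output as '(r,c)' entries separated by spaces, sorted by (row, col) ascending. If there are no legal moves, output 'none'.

(1,2): no bracket -> illegal
(2,2): flips 1 -> legal
(2,5): no bracket -> illegal
(3,0): no bracket -> illegal
(3,1): no bracket -> illegal
(3,2): flips 1 -> legal
(3,6): no bracket -> illegal
(4,0): no bracket -> illegal
(4,6): no bracket -> illegal
(5,0): no bracket -> illegal
(5,1): flips 1 -> legal
(5,2): no bracket -> illegal
(5,3): flips 2 -> legal
(5,4): flips 2 -> legal
(5,5): flips 2 -> legal
(5,6): no bracket -> illegal

Answer: (2,2) (3,2) (5,1) (5,3) (5,4) (5,5)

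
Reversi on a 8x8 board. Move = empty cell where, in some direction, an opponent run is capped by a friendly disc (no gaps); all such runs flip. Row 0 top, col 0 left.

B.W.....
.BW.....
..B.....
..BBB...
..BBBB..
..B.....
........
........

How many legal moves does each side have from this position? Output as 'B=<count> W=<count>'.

-- B to move --
(0,1): no bracket -> illegal
(0,3): no bracket -> illegal
(1,3): flips 1 -> legal
(2,1): no bracket -> illegal
(2,3): no bracket -> illegal
B mobility = 1
-- W to move --
(0,1): no bracket -> illegal
(1,0): flips 1 -> legal
(1,3): no bracket -> illegal
(2,0): flips 1 -> legal
(2,1): no bracket -> illegal
(2,3): no bracket -> illegal
(2,4): no bracket -> illegal
(2,5): no bracket -> illegal
(3,1): no bracket -> illegal
(3,5): no bracket -> illegal
(3,6): no bracket -> illegal
(4,1): no bracket -> illegal
(4,6): no bracket -> illegal
(5,1): no bracket -> illegal
(5,3): no bracket -> illegal
(5,4): no bracket -> illegal
(5,5): no bracket -> illegal
(5,6): no bracket -> illegal
(6,1): no bracket -> illegal
(6,2): flips 4 -> legal
(6,3): no bracket -> illegal
W mobility = 3

Answer: B=1 W=3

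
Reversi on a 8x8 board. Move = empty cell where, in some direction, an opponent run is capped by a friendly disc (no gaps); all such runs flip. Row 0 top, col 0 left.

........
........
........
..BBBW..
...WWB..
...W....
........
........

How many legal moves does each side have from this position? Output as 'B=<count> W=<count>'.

-- B to move --
(2,4): no bracket -> illegal
(2,5): flips 1 -> legal
(2,6): no bracket -> illegal
(3,6): flips 1 -> legal
(4,2): flips 2 -> legal
(4,6): no bracket -> illegal
(5,2): flips 1 -> legal
(5,4): flips 2 -> legal
(5,5): flips 1 -> legal
(6,2): no bracket -> illegal
(6,3): flips 2 -> legal
(6,4): no bracket -> illegal
B mobility = 7
-- W to move --
(2,1): flips 1 -> legal
(2,2): flips 1 -> legal
(2,3): flips 1 -> legal
(2,4): flips 1 -> legal
(2,5): flips 1 -> legal
(3,1): flips 3 -> legal
(3,6): no bracket -> illegal
(4,1): no bracket -> illegal
(4,2): no bracket -> illegal
(4,6): flips 1 -> legal
(5,4): no bracket -> illegal
(5,5): flips 1 -> legal
(5,6): no bracket -> illegal
W mobility = 8

Answer: B=7 W=8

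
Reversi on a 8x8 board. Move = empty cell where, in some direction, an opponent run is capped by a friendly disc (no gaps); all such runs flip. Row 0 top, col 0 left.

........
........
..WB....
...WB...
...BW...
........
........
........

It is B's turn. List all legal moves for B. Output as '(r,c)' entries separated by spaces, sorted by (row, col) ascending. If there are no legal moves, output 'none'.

(1,1): no bracket -> illegal
(1,2): no bracket -> illegal
(1,3): no bracket -> illegal
(2,1): flips 1 -> legal
(2,4): no bracket -> illegal
(3,1): no bracket -> illegal
(3,2): flips 1 -> legal
(3,5): no bracket -> illegal
(4,2): no bracket -> illegal
(4,5): flips 1 -> legal
(5,3): no bracket -> illegal
(5,4): flips 1 -> legal
(5,5): no bracket -> illegal

Answer: (2,1) (3,2) (4,5) (5,4)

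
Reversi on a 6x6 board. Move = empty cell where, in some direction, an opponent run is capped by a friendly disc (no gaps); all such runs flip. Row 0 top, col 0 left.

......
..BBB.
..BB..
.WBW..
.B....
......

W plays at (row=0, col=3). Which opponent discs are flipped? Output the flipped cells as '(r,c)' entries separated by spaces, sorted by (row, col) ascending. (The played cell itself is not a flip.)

Answer: (1,3) (2,3)

Derivation:
Dir NW: edge -> no flip
Dir N: edge -> no flip
Dir NE: edge -> no flip
Dir W: first cell '.' (not opp) -> no flip
Dir E: first cell '.' (not opp) -> no flip
Dir SW: opp run (1,2), next='.' -> no flip
Dir S: opp run (1,3) (2,3) capped by W -> flip
Dir SE: opp run (1,4), next='.' -> no flip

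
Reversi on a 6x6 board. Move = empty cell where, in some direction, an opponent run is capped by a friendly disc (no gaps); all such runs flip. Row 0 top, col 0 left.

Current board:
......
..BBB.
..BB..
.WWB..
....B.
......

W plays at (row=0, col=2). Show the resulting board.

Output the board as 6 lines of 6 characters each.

Answer: ..W...
..WBB.
..WB..
.WWB..
....B.
......

Derivation:
Place W at (0,2); scan 8 dirs for brackets.
Dir NW: edge -> no flip
Dir N: edge -> no flip
Dir NE: edge -> no flip
Dir W: first cell '.' (not opp) -> no flip
Dir E: first cell '.' (not opp) -> no flip
Dir SW: first cell '.' (not opp) -> no flip
Dir S: opp run (1,2) (2,2) capped by W -> flip
Dir SE: opp run (1,3), next='.' -> no flip
All flips: (1,2) (2,2)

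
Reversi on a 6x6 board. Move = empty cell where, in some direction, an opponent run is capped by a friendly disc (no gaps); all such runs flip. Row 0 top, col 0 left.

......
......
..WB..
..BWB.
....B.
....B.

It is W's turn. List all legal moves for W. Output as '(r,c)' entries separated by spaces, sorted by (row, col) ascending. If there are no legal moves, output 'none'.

Answer: (1,3) (2,4) (3,1) (3,5) (4,2) (5,5)

Derivation:
(1,2): no bracket -> illegal
(1,3): flips 1 -> legal
(1,4): no bracket -> illegal
(2,1): no bracket -> illegal
(2,4): flips 1 -> legal
(2,5): no bracket -> illegal
(3,1): flips 1 -> legal
(3,5): flips 1 -> legal
(4,1): no bracket -> illegal
(4,2): flips 1 -> legal
(4,3): no bracket -> illegal
(4,5): no bracket -> illegal
(5,3): no bracket -> illegal
(5,5): flips 1 -> legal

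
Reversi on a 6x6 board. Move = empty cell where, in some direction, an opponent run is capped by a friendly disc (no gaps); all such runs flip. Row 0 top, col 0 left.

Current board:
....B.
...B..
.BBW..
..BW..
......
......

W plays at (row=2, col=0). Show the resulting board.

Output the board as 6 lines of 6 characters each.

Place W at (2,0); scan 8 dirs for brackets.
Dir NW: edge -> no flip
Dir N: first cell '.' (not opp) -> no flip
Dir NE: first cell '.' (not opp) -> no flip
Dir W: edge -> no flip
Dir E: opp run (2,1) (2,2) capped by W -> flip
Dir SW: edge -> no flip
Dir S: first cell '.' (not opp) -> no flip
Dir SE: first cell '.' (not opp) -> no flip
All flips: (2,1) (2,2)

Answer: ....B.
...B..
WWWW..
..BW..
......
......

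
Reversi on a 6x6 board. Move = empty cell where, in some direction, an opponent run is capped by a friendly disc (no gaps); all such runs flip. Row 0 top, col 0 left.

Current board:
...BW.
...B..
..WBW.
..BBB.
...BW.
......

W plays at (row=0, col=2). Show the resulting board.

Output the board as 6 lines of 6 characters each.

Place W at (0,2); scan 8 dirs for brackets.
Dir NW: edge -> no flip
Dir N: edge -> no flip
Dir NE: edge -> no flip
Dir W: first cell '.' (not opp) -> no flip
Dir E: opp run (0,3) capped by W -> flip
Dir SW: first cell '.' (not opp) -> no flip
Dir S: first cell '.' (not opp) -> no flip
Dir SE: opp run (1,3) capped by W -> flip
All flips: (0,3) (1,3)

Answer: ..WWW.
...W..
..WBW.
..BBB.
...BW.
......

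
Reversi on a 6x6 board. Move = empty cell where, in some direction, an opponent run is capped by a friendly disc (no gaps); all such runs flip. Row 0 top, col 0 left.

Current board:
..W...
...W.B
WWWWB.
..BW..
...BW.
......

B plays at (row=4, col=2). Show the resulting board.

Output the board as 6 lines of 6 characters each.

Answer: ..W...
...W.B
WWWWB.
..BB..
..BBW.
......

Derivation:
Place B at (4,2); scan 8 dirs for brackets.
Dir NW: first cell '.' (not opp) -> no flip
Dir N: first cell 'B' (not opp) -> no flip
Dir NE: opp run (3,3) capped by B -> flip
Dir W: first cell '.' (not opp) -> no flip
Dir E: first cell 'B' (not opp) -> no flip
Dir SW: first cell '.' (not opp) -> no flip
Dir S: first cell '.' (not opp) -> no flip
Dir SE: first cell '.' (not opp) -> no flip
All flips: (3,3)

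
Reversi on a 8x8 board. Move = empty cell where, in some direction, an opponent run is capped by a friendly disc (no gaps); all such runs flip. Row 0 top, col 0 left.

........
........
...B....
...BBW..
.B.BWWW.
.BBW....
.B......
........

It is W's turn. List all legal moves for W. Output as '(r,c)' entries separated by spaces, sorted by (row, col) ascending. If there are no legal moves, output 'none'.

Answer: (1,2) (1,3) (2,2) (2,4) (3,2) (4,2) (5,0)

Derivation:
(1,2): flips 2 -> legal
(1,3): flips 3 -> legal
(1,4): no bracket -> illegal
(2,2): flips 1 -> legal
(2,4): flips 1 -> legal
(2,5): no bracket -> illegal
(3,0): no bracket -> illegal
(3,1): no bracket -> illegal
(3,2): flips 2 -> legal
(4,0): no bracket -> illegal
(4,2): flips 1 -> legal
(5,0): flips 2 -> legal
(5,4): no bracket -> illegal
(6,0): no bracket -> illegal
(6,2): no bracket -> illegal
(6,3): no bracket -> illegal
(7,0): no bracket -> illegal
(7,1): no bracket -> illegal
(7,2): no bracket -> illegal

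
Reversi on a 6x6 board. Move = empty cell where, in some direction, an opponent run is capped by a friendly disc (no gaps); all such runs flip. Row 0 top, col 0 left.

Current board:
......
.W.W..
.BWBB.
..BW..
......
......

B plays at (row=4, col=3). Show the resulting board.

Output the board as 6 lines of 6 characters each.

Place B at (4,3); scan 8 dirs for brackets.
Dir NW: first cell 'B' (not opp) -> no flip
Dir N: opp run (3,3) capped by B -> flip
Dir NE: first cell '.' (not opp) -> no flip
Dir W: first cell '.' (not opp) -> no flip
Dir E: first cell '.' (not opp) -> no flip
Dir SW: first cell '.' (not opp) -> no flip
Dir S: first cell '.' (not opp) -> no flip
Dir SE: first cell '.' (not opp) -> no flip
All flips: (3,3)

Answer: ......
.W.W..
.BWBB.
..BB..
...B..
......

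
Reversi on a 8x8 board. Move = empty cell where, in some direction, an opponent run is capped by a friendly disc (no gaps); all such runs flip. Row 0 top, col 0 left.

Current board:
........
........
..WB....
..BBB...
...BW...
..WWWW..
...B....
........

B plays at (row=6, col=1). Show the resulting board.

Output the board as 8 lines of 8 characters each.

Place B at (6,1); scan 8 dirs for brackets.
Dir NW: first cell '.' (not opp) -> no flip
Dir N: first cell '.' (not opp) -> no flip
Dir NE: opp run (5,2) capped by B -> flip
Dir W: first cell '.' (not opp) -> no flip
Dir E: first cell '.' (not opp) -> no flip
Dir SW: first cell '.' (not opp) -> no flip
Dir S: first cell '.' (not opp) -> no flip
Dir SE: first cell '.' (not opp) -> no flip
All flips: (5,2)

Answer: ........
........
..WB....
..BBB...
...BW...
..BWWW..
.B.B....
........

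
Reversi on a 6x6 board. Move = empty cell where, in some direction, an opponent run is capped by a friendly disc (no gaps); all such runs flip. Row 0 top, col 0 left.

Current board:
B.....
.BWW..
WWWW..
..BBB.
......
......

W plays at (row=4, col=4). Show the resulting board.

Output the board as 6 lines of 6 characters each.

Answer: B.....
.BWW..
WWWW..
..BWB.
....W.
......

Derivation:
Place W at (4,4); scan 8 dirs for brackets.
Dir NW: opp run (3,3) capped by W -> flip
Dir N: opp run (3,4), next='.' -> no flip
Dir NE: first cell '.' (not opp) -> no flip
Dir W: first cell '.' (not opp) -> no flip
Dir E: first cell '.' (not opp) -> no flip
Dir SW: first cell '.' (not opp) -> no flip
Dir S: first cell '.' (not opp) -> no flip
Dir SE: first cell '.' (not opp) -> no flip
All flips: (3,3)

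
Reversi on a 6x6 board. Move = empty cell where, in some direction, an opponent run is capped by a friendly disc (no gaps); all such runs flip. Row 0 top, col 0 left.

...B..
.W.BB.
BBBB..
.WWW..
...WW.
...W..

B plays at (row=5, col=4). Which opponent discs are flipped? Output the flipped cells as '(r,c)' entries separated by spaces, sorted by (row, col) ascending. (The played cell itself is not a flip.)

Dir NW: opp run (4,3) (3,2) capped by B -> flip
Dir N: opp run (4,4), next='.' -> no flip
Dir NE: first cell '.' (not opp) -> no flip
Dir W: opp run (5,3), next='.' -> no flip
Dir E: first cell '.' (not opp) -> no flip
Dir SW: edge -> no flip
Dir S: edge -> no flip
Dir SE: edge -> no flip

Answer: (3,2) (4,3)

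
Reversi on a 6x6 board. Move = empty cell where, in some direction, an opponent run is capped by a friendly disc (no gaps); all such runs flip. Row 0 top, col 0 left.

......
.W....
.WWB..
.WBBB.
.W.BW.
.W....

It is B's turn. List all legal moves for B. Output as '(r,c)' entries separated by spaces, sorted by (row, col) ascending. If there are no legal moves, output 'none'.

Answer: (0,0) (1,0) (1,2) (2,0) (3,0) (4,5) (5,0) (5,4) (5,5)

Derivation:
(0,0): flips 2 -> legal
(0,1): no bracket -> illegal
(0,2): no bracket -> illegal
(1,0): flips 1 -> legal
(1,2): flips 1 -> legal
(1,3): no bracket -> illegal
(2,0): flips 2 -> legal
(3,0): flips 1 -> legal
(3,5): no bracket -> illegal
(4,0): no bracket -> illegal
(4,2): no bracket -> illegal
(4,5): flips 1 -> legal
(5,0): flips 1 -> legal
(5,2): no bracket -> illegal
(5,3): no bracket -> illegal
(5,4): flips 1 -> legal
(5,5): flips 1 -> legal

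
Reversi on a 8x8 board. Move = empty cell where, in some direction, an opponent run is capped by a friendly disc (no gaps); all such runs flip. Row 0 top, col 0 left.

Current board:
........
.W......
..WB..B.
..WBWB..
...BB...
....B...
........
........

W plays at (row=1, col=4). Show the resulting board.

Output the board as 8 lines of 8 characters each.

Place W at (1,4); scan 8 dirs for brackets.
Dir NW: first cell '.' (not opp) -> no flip
Dir N: first cell '.' (not opp) -> no flip
Dir NE: first cell '.' (not opp) -> no flip
Dir W: first cell '.' (not opp) -> no flip
Dir E: first cell '.' (not opp) -> no flip
Dir SW: opp run (2,3) capped by W -> flip
Dir S: first cell '.' (not opp) -> no flip
Dir SE: first cell '.' (not opp) -> no flip
All flips: (2,3)

Answer: ........
.W..W...
..WW..B.
..WBWB..
...BB...
....B...
........
........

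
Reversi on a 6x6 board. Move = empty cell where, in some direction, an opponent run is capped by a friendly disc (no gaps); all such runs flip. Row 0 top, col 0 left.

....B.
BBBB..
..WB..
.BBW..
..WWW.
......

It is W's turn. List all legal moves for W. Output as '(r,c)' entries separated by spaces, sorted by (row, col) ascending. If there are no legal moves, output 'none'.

(0,0): flips 1 -> legal
(0,1): no bracket -> illegal
(0,2): flips 1 -> legal
(0,3): flips 2 -> legal
(0,5): no bracket -> illegal
(1,4): no bracket -> illegal
(1,5): no bracket -> illegal
(2,0): flips 1 -> legal
(2,1): flips 1 -> legal
(2,4): flips 1 -> legal
(3,0): flips 2 -> legal
(3,4): no bracket -> illegal
(4,0): flips 1 -> legal
(4,1): no bracket -> illegal

Answer: (0,0) (0,2) (0,3) (2,0) (2,1) (2,4) (3,0) (4,0)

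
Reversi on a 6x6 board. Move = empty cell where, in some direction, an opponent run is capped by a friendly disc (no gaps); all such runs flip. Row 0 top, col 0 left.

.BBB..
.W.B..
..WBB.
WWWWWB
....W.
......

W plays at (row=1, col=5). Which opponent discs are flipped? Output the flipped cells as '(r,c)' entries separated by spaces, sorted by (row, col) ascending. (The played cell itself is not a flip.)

Answer: (2,4)

Derivation:
Dir NW: first cell '.' (not opp) -> no flip
Dir N: first cell '.' (not opp) -> no flip
Dir NE: edge -> no flip
Dir W: first cell '.' (not opp) -> no flip
Dir E: edge -> no flip
Dir SW: opp run (2,4) capped by W -> flip
Dir S: first cell '.' (not opp) -> no flip
Dir SE: edge -> no flip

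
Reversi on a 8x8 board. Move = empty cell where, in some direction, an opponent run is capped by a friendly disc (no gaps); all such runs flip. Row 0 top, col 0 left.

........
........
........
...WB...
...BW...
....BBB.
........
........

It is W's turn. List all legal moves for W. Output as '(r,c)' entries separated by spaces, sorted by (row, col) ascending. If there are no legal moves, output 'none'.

Answer: (2,4) (3,5) (4,2) (5,3) (6,4) (6,6)

Derivation:
(2,3): no bracket -> illegal
(2,4): flips 1 -> legal
(2,5): no bracket -> illegal
(3,2): no bracket -> illegal
(3,5): flips 1 -> legal
(4,2): flips 1 -> legal
(4,5): no bracket -> illegal
(4,6): no bracket -> illegal
(4,7): no bracket -> illegal
(5,2): no bracket -> illegal
(5,3): flips 1 -> legal
(5,7): no bracket -> illegal
(6,3): no bracket -> illegal
(6,4): flips 1 -> legal
(6,5): no bracket -> illegal
(6,6): flips 1 -> legal
(6,7): no bracket -> illegal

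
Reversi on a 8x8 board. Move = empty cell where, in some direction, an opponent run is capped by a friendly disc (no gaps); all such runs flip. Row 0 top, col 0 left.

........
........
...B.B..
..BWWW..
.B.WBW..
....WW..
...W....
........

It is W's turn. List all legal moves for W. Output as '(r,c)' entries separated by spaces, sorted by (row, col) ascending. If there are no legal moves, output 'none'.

(1,2): flips 1 -> legal
(1,3): flips 1 -> legal
(1,4): no bracket -> illegal
(1,5): flips 1 -> legal
(1,6): flips 1 -> legal
(2,1): flips 1 -> legal
(2,2): no bracket -> illegal
(2,4): no bracket -> illegal
(2,6): no bracket -> illegal
(3,0): no bracket -> illegal
(3,1): flips 1 -> legal
(3,6): no bracket -> illegal
(4,0): no bracket -> illegal
(4,2): no bracket -> illegal
(5,0): no bracket -> illegal
(5,1): no bracket -> illegal
(5,2): no bracket -> illegal
(5,3): flips 1 -> legal

Answer: (1,2) (1,3) (1,5) (1,6) (2,1) (3,1) (5,3)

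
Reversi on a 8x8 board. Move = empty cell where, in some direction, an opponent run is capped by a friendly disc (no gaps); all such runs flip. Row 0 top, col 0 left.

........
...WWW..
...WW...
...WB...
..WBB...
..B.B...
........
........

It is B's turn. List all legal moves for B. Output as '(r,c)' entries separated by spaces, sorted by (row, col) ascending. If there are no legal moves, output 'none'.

(0,2): no bracket -> illegal
(0,3): flips 3 -> legal
(0,4): flips 2 -> legal
(0,5): no bracket -> illegal
(0,6): no bracket -> illegal
(1,2): flips 1 -> legal
(1,6): no bracket -> illegal
(2,2): flips 1 -> legal
(2,5): no bracket -> illegal
(2,6): no bracket -> illegal
(3,1): no bracket -> illegal
(3,2): flips 2 -> legal
(3,5): no bracket -> illegal
(4,1): flips 1 -> legal
(5,1): no bracket -> illegal
(5,3): no bracket -> illegal

Answer: (0,3) (0,4) (1,2) (2,2) (3,2) (4,1)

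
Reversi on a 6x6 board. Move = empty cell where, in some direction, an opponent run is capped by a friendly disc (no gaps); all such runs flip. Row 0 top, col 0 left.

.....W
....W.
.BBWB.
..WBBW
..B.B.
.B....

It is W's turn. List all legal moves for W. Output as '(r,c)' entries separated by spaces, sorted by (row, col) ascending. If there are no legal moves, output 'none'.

(1,0): flips 1 -> legal
(1,1): no bracket -> illegal
(1,2): flips 1 -> legal
(1,3): flips 1 -> legal
(1,5): no bracket -> illegal
(2,0): flips 2 -> legal
(2,5): flips 1 -> legal
(3,0): no bracket -> illegal
(3,1): no bracket -> illegal
(4,0): no bracket -> illegal
(4,1): no bracket -> illegal
(4,3): flips 1 -> legal
(4,5): flips 1 -> legal
(5,0): no bracket -> illegal
(5,2): flips 1 -> legal
(5,3): flips 1 -> legal
(5,4): flips 3 -> legal
(5,5): no bracket -> illegal

Answer: (1,0) (1,2) (1,3) (2,0) (2,5) (4,3) (4,5) (5,2) (5,3) (5,4)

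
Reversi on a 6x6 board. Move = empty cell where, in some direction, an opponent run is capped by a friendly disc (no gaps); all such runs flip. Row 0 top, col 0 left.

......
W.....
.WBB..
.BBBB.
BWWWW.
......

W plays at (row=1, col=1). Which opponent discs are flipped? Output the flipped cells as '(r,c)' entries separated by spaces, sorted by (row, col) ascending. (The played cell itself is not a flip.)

Dir NW: first cell '.' (not opp) -> no flip
Dir N: first cell '.' (not opp) -> no flip
Dir NE: first cell '.' (not opp) -> no flip
Dir W: first cell 'W' (not opp) -> no flip
Dir E: first cell '.' (not opp) -> no flip
Dir SW: first cell '.' (not opp) -> no flip
Dir S: first cell 'W' (not opp) -> no flip
Dir SE: opp run (2,2) (3,3) capped by W -> flip

Answer: (2,2) (3,3)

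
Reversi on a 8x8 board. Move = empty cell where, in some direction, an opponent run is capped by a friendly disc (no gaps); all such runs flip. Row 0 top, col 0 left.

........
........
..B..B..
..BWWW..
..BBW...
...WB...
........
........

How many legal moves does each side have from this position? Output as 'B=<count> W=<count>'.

Answer: B=8 W=9

Derivation:
-- B to move --
(2,3): flips 1 -> legal
(2,4): flips 3 -> legal
(2,6): no bracket -> illegal
(3,6): flips 3 -> legal
(4,5): flips 2 -> legal
(4,6): no bracket -> illegal
(5,2): flips 1 -> legal
(5,5): flips 2 -> legal
(6,2): no bracket -> illegal
(6,3): flips 1 -> legal
(6,4): flips 1 -> legal
B mobility = 8
-- W to move --
(1,1): flips 1 -> legal
(1,2): no bracket -> illegal
(1,3): no bracket -> illegal
(1,4): no bracket -> illegal
(1,5): flips 1 -> legal
(1,6): flips 1 -> legal
(2,1): no bracket -> illegal
(2,3): no bracket -> illegal
(2,4): no bracket -> illegal
(2,6): no bracket -> illegal
(3,1): flips 2 -> legal
(3,6): no bracket -> illegal
(4,1): flips 2 -> legal
(4,5): no bracket -> illegal
(5,1): flips 1 -> legal
(5,2): flips 1 -> legal
(5,5): flips 1 -> legal
(6,3): no bracket -> illegal
(6,4): flips 1 -> legal
(6,5): no bracket -> illegal
W mobility = 9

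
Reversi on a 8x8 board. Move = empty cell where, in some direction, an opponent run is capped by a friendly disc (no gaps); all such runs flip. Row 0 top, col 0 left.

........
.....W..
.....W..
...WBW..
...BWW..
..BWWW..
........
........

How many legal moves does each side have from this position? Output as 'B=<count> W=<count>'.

Answer: B=9 W=6

Derivation:
-- B to move --
(0,4): no bracket -> illegal
(0,5): no bracket -> illegal
(0,6): no bracket -> illegal
(1,4): no bracket -> illegal
(1,6): flips 1 -> legal
(2,2): no bracket -> illegal
(2,3): flips 1 -> legal
(2,4): no bracket -> illegal
(2,6): no bracket -> illegal
(3,2): flips 1 -> legal
(3,6): flips 1 -> legal
(4,2): no bracket -> illegal
(4,6): flips 2 -> legal
(5,6): flips 4 -> legal
(6,2): no bracket -> illegal
(6,3): flips 1 -> legal
(6,4): flips 2 -> legal
(6,5): flips 1 -> legal
(6,6): no bracket -> illegal
B mobility = 9
-- W to move --
(2,3): flips 1 -> legal
(2,4): flips 1 -> legal
(3,2): flips 1 -> legal
(4,1): no bracket -> illegal
(4,2): flips 1 -> legal
(5,1): flips 1 -> legal
(6,1): flips 3 -> legal
(6,2): no bracket -> illegal
(6,3): no bracket -> illegal
W mobility = 6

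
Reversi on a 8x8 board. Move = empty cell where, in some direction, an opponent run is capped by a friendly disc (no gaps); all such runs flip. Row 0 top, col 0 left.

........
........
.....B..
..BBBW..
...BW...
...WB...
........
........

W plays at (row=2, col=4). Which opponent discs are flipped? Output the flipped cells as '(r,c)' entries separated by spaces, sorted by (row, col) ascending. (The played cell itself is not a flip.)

Answer: (3,4)

Derivation:
Dir NW: first cell '.' (not opp) -> no flip
Dir N: first cell '.' (not opp) -> no flip
Dir NE: first cell '.' (not opp) -> no flip
Dir W: first cell '.' (not opp) -> no flip
Dir E: opp run (2,5), next='.' -> no flip
Dir SW: opp run (3,3), next='.' -> no flip
Dir S: opp run (3,4) capped by W -> flip
Dir SE: first cell 'W' (not opp) -> no flip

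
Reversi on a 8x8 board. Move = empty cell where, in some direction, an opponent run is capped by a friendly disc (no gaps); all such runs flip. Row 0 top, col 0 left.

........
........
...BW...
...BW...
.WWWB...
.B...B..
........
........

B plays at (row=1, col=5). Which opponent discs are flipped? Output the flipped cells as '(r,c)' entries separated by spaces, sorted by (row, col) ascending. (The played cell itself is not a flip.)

Dir NW: first cell '.' (not opp) -> no flip
Dir N: first cell '.' (not opp) -> no flip
Dir NE: first cell '.' (not opp) -> no flip
Dir W: first cell '.' (not opp) -> no flip
Dir E: first cell '.' (not opp) -> no flip
Dir SW: opp run (2,4) capped by B -> flip
Dir S: first cell '.' (not opp) -> no flip
Dir SE: first cell '.' (not opp) -> no flip

Answer: (2,4)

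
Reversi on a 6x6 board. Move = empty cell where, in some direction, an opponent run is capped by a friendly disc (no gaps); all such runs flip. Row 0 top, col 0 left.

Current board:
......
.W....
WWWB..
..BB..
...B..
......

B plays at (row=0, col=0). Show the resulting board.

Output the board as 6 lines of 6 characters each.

Place B at (0,0); scan 8 dirs for brackets.
Dir NW: edge -> no flip
Dir N: edge -> no flip
Dir NE: edge -> no flip
Dir W: edge -> no flip
Dir E: first cell '.' (not opp) -> no flip
Dir SW: edge -> no flip
Dir S: first cell '.' (not opp) -> no flip
Dir SE: opp run (1,1) (2,2) capped by B -> flip
All flips: (1,1) (2,2)

Answer: B.....
.B....
WWBB..
..BB..
...B..
......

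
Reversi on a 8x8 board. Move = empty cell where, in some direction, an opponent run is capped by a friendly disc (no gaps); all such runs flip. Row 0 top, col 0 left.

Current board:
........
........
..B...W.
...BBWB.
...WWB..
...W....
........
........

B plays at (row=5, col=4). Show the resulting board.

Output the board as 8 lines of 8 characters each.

Answer: ........
........
..B...W.
...BBWB.
...WBB..
...WB...
........
........

Derivation:
Place B at (5,4); scan 8 dirs for brackets.
Dir NW: opp run (4,3), next='.' -> no flip
Dir N: opp run (4,4) capped by B -> flip
Dir NE: first cell 'B' (not opp) -> no flip
Dir W: opp run (5,3), next='.' -> no flip
Dir E: first cell '.' (not opp) -> no flip
Dir SW: first cell '.' (not opp) -> no flip
Dir S: first cell '.' (not opp) -> no flip
Dir SE: first cell '.' (not opp) -> no flip
All flips: (4,4)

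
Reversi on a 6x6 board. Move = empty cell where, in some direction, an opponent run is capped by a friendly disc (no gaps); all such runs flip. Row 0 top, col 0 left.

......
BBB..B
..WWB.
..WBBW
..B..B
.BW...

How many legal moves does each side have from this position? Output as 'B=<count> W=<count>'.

-- B to move --
(1,3): flips 1 -> legal
(1,4): no bracket -> illegal
(2,1): flips 2 -> legal
(2,5): flips 1 -> legal
(3,1): flips 1 -> legal
(4,1): no bracket -> illegal
(4,3): no bracket -> illegal
(4,4): no bracket -> illegal
(5,3): flips 1 -> legal
B mobility = 5
-- W to move --
(0,0): flips 1 -> legal
(0,1): flips 1 -> legal
(0,2): flips 1 -> legal
(0,3): no bracket -> illegal
(0,4): no bracket -> illegal
(0,5): no bracket -> illegal
(1,3): flips 1 -> legal
(1,4): no bracket -> illegal
(2,0): no bracket -> illegal
(2,1): no bracket -> illegal
(2,5): flips 1 -> legal
(3,1): no bracket -> illegal
(4,0): no bracket -> illegal
(4,1): no bracket -> illegal
(4,3): flips 1 -> legal
(4,4): flips 1 -> legal
(5,0): flips 1 -> legal
(5,3): no bracket -> illegal
(5,4): no bracket -> illegal
(5,5): flips 1 -> legal
W mobility = 9

Answer: B=5 W=9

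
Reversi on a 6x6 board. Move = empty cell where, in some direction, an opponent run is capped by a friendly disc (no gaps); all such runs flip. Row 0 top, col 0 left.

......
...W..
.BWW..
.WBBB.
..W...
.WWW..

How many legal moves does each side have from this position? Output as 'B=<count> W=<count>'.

Answer: B=7 W=8

Derivation:
-- B to move --
(0,2): no bracket -> illegal
(0,3): flips 2 -> legal
(0,4): no bracket -> illegal
(1,1): flips 1 -> legal
(1,2): flips 2 -> legal
(1,4): flips 1 -> legal
(2,0): no bracket -> illegal
(2,4): flips 2 -> legal
(3,0): flips 1 -> legal
(4,0): no bracket -> illegal
(4,1): flips 1 -> legal
(4,3): no bracket -> illegal
(4,4): no bracket -> illegal
(5,0): no bracket -> illegal
(5,4): no bracket -> illegal
B mobility = 7
-- W to move --
(1,0): no bracket -> illegal
(1,1): flips 1 -> legal
(1,2): no bracket -> illegal
(2,0): flips 1 -> legal
(2,4): flips 1 -> legal
(2,5): no bracket -> illegal
(3,0): no bracket -> illegal
(3,5): flips 3 -> legal
(4,1): flips 1 -> legal
(4,3): flips 1 -> legal
(4,4): flips 1 -> legal
(4,5): flips 1 -> legal
W mobility = 8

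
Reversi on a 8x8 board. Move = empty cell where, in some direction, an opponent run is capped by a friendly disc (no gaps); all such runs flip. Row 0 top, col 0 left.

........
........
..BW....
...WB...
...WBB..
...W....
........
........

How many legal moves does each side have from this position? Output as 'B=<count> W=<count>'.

-- B to move --
(1,2): flips 1 -> legal
(1,3): no bracket -> illegal
(1,4): no bracket -> illegal
(2,4): flips 1 -> legal
(3,2): flips 1 -> legal
(4,2): flips 1 -> legal
(5,2): flips 1 -> legal
(5,4): no bracket -> illegal
(6,2): flips 1 -> legal
(6,3): no bracket -> illegal
(6,4): no bracket -> illegal
B mobility = 6
-- W to move --
(1,1): flips 1 -> legal
(1,2): no bracket -> illegal
(1,3): no bracket -> illegal
(2,1): flips 1 -> legal
(2,4): no bracket -> illegal
(2,5): flips 1 -> legal
(3,1): no bracket -> illegal
(3,2): no bracket -> illegal
(3,5): flips 2 -> legal
(3,6): no bracket -> illegal
(4,6): flips 2 -> legal
(5,4): no bracket -> illegal
(5,5): flips 1 -> legal
(5,6): flips 2 -> legal
W mobility = 7

Answer: B=6 W=7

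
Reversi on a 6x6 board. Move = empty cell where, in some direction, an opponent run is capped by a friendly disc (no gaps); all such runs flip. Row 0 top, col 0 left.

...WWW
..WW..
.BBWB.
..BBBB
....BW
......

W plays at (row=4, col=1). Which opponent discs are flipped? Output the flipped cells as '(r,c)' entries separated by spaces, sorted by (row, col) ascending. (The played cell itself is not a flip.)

Dir NW: first cell '.' (not opp) -> no flip
Dir N: first cell '.' (not opp) -> no flip
Dir NE: opp run (3,2) capped by W -> flip
Dir W: first cell '.' (not opp) -> no flip
Dir E: first cell '.' (not opp) -> no flip
Dir SW: first cell '.' (not opp) -> no flip
Dir S: first cell '.' (not opp) -> no flip
Dir SE: first cell '.' (not opp) -> no flip

Answer: (3,2)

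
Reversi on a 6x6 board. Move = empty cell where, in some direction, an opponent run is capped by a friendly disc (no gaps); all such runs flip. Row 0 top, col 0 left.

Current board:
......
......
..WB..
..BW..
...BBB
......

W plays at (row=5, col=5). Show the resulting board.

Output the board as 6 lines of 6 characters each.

Place W at (5,5); scan 8 dirs for brackets.
Dir NW: opp run (4,4) capped by W -> flip
Dir N: opp run (4,5), next='.' -> no flip
Dir NE: edge -> no flip
Dir W: first cell '.' (not opp) -> no flip
Dir E: edge -> no flip
Dir SW: edge -> no flip
Dir S: edge -> no flip
Dir SE: edge -> no flip
All flips: (4,4)

Answer: ......
......
..WB..
..BW..
...BWB
.....W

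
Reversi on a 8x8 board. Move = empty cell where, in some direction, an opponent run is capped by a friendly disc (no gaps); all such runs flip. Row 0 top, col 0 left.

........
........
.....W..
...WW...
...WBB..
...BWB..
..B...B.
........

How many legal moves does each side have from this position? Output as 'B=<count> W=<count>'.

-- B to move --
(1,4): no bracket -> illegal
(1,5): no bracket -> illegal
(1,6): no bracket -> illegal
(2,2): flips 1 -> legal
(2,3): flips 3 -> legal
(2,4): flips 1 -> legal
(2,6): no bracket -> illegal
(3,2): no bracket -> illegal
(3,5): no bracket -> illegal
(3,6): no bracket -> illegal
(4,2): flips 1 -> legal
(5,2): no bracket -> illegal
(6,3): flips 1 -> legal
(6,4): flips 1 -> legal
(6,5): no bracket -> illegal
B mobility = 6
-- W to move --
(3,5): no bracket -> illegal
(3,6): flips 1 -> legal
(4,2): no bracket -> illegal
(4,6): flips 2 -> legal
(5,1): no bracket -> illegal
(5,2): flips 1 -> legal
(5,6): flips 2 -> legal
(5,7): no bracket -> illegal
(6,1): no bracket -> illegal
(6,3): flips 1 -> legal
(6,4): no bracket -> illegal
(6,5): no bracket -> illegal
(6,7): no bracket -> illegal
(7,1): no bracket -> illegal
(7,2): no bracket -> illegal
(7,3): no bracket -> illegal
(7,5): no bracket -> illegal
(7,6): no bracket -> illegal
(7,7): flips 3 -> legal
W mobility = 6

Answer: B=6 W=6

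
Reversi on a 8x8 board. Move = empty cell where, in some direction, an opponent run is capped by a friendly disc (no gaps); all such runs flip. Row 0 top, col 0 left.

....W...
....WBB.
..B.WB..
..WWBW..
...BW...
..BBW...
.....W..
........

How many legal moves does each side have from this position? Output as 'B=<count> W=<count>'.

Answer: B=12 W=11

Derivation:
-- B to move --
(0,3): flips 1 -> legal
(0,5): no bracket -> illegal
(1,3): flips 1 -> legal
(2,1): flips 1 -> legal
(2,3): flips 2 -> legal
(2,6): flips 2 -> legal
(3,1): flips 2 -> legal
(3,6): flips 1 -> legal
(4,1): no bracket -> illegal
(4,2): flips 3 -> legal
(4,5): flips 2 -> legal
(4,6): no bracket -> illegal
(5,5): flips 3 -> legal
(5,6): no bracket -> illegal
(6,3): no bracket -> illegal
(6,4): flips 2 -> legal
(6,6): no bracket -> illegal
(7,4): no bracket -> illegal
(7,5): no bracket -> illegal
(7,6): flips 2 -> legal
B mobility = 12
-- W to move --
(0,5): flips 2 -> legal
(0,6): flips 1 -> legal
(0,7): no bracket -> illegal
(1,1): flips 1 -> legal
(1,2): flips 1 -> legal
(1,3): no bracket -> illegal
(1,7): flips 2 -> legal
(2,1): no bracket -> illegal
(2,3): no bracket -> illegal
(2,6): flips 2 -> legal
(2,7): no bracket -> illegal
(3,1): no bracket -> illegal
(3,6): flips 1 -> legal
(4,1): no bracket -> illegal
(4,2): flips 1 -> legal
(4,5): no bracket -> illegal
(5,1): flips 2 -> legal
(6,1): no bracket -> illegal
(6,2): flips 1 -> legal
(6,3): flips 2 -> legal
(6,4): no bracket -> illegal
W mobility = 11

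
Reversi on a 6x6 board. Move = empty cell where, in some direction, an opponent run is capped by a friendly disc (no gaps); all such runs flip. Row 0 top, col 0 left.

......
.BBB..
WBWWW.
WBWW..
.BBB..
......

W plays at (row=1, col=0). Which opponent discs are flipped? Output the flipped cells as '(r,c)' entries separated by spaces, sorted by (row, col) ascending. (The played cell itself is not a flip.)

Answer: (2,1)

Derivation:
Dir NW: edge -> no flip
Dir N: first cell '.' (not opp) -> no flip
Dir NE: first cell '.' (not opp) -> no flip
Dir W: edge -> no flip
Dir E: opp run (1,1) (1,2) (1,3), next='.' -> no flip
Dir SW: edge -> no flip
Dir S: first cell 'W' (not opp) -> no flip
Dir SE: opp run (2,1) capped by W -> flip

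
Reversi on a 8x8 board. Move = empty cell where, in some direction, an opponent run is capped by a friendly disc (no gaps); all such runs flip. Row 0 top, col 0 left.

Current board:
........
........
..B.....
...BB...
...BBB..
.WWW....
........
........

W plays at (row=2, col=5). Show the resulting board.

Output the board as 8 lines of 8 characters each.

Place W at (2,5); scan 8 dirs for brackets.
Dir NW: first cell '.' (not opp) -> no flip
Dir N: first cell '.' (not opp) -> no flip
Dir NE: first cell '.' (not opp) -> no flip
Dir W: first cell '.' (not opp) -> no flip
Dir E: first cell '.' (not opp) -> no flip
Dir SW: opp run (3,4) (4,3) capped by W -> flip
Dir S: first cell '.' (not opp) -> no flip
Dir SE: first cell '.' (not opp) -> no flip
All flips: (3,4) (4,3)

Answer: ........
........
..B..W..
...BW...
...WBB..
.WWW....
........
........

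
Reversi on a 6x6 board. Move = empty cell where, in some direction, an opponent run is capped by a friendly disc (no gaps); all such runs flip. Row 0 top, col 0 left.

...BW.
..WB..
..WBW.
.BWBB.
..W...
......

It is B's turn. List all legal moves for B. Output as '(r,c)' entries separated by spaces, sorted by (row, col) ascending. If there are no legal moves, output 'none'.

(0,1): flips 1 -> legal
(0,2): no bracket -> illegal
(0,5): flips 1 -> legal
(1,1): flips 2 -> legal
(1,4): flips 1 -> legal
(1,5): flips 1 -> legal
(2,1): flips 2 -> legal
(2,5): flips 1 -> legal
(3,5): flips 1 -> legal
(4,1): flips 1 -> legal
(4,3): no bracket -> illegal
(5,1): flips 1 -> legal
(5,2): no bracket -> illegal
(5,3): flips 1 -> legal

Answer: (0,1) (0,5) (1,1) (1,4) (1,5) (2,1) (2,5) (3,5) (4,1) (5,1) (5,3)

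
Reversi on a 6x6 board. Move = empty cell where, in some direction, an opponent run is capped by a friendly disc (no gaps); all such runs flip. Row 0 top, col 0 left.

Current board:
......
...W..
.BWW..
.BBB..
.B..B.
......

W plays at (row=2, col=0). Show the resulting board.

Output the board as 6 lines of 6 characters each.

Place W at (2,0); scan 8 dirs for brackets.
Dir NW: edge -> no flip
Dir N: first cell '.' (not opp) -> no flip
Dir NE: first cell '.' (not opp) -> no flip
Dir W: edge -> no flip
Dir E: opp run (2,1) capped by W -> flip
Dir SW: edge -> no flip
Dir S: first cell '.' (not opp) -> no flip
Dir SE: opp run (3,1), next='.' -> no flip
All flips: (2,1)

Answer: ......
...W..
WWWW..
.BBB..
.B..B.
......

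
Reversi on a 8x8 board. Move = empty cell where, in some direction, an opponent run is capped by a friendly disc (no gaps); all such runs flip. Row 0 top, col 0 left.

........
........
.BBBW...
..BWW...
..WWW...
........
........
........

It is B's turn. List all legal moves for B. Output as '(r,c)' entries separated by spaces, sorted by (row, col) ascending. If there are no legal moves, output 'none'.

Answer: (2,5) (3,5) (4,5) (5,2) (5,3) (5,4) (5,5)

Derivation:
(1,3): no bracket -> illegal
(1,4): no bracket -> illegal
(1,5): no bracket -> illegal
(2,5): flips 1 -> legal
(3,1): no bracket -> illegal
(3,5): flips 2 -> legal
(4,1): no bracket -> illegal
(4,5): flips 1 -> legal
(5,1): no bracket -> illegal
(5,2): flips 1 -> legal
(5,3): flips 2 -> legal
(5,4): flips 1 -> legal
(5,5): flips 2 -> legal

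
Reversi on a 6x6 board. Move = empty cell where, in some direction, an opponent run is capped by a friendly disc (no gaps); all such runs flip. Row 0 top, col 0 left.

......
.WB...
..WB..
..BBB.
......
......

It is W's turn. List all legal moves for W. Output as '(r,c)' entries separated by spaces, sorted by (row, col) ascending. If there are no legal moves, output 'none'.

Answer: (0,2) (1,3) (2,4) (4,2) (4,4)

Derivation:
(0,1): no bracket -> illegal
(0,2): flips 1 -> legal
(0,3): no bracket -> illegal
(1,3): flips 1 -> legal
(1,4): no bracket -> illegal
(2,1): no bracket -> illegal
(2,4): flips 1 -> legal
(2,5): no bracket -> illegal
(3,1): no bracket -> illegal
(3,5): no bracket -> illegal
(4,1): no bracket -> illegal
(4,2): flips 1 -> legal
(4,3): no bracket -> illegal
(4,4): flips 1 -> legal
(4,5): no bracket -> illegal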